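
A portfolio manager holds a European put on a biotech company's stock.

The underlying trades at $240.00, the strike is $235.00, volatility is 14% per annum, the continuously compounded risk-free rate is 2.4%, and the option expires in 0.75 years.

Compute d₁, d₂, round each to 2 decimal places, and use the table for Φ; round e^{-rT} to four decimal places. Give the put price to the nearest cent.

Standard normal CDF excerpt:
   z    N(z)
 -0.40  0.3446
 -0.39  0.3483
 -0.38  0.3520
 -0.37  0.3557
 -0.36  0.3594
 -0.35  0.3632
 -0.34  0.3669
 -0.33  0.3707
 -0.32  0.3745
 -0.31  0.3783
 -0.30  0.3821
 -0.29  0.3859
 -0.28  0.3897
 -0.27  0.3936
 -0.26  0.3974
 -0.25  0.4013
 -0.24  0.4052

T = 0.75;  σ√T = 0.1212
d₁ = [ln(240/235) + (0.024 + 0.14²/2)·0.75] / 0.1212 = [0.0211 + 0.0254] / 0.1212 = 0.3827 → 0.38
d₂ = d₁ − σ√T = 0.3827 − 0.1212 = 0.2615 → 0.26
e^(−rT) = e^(−0.024·0.75) = 0.9822
N(−d₂) = N(-0.26) = 0.3974;  N(−d₁) = N(-0.38) = 0.3520
P = 235·0.9822·0.3974 − 240·0.3520 = 91.7267 − 84.4800 = 7.2467

$7.25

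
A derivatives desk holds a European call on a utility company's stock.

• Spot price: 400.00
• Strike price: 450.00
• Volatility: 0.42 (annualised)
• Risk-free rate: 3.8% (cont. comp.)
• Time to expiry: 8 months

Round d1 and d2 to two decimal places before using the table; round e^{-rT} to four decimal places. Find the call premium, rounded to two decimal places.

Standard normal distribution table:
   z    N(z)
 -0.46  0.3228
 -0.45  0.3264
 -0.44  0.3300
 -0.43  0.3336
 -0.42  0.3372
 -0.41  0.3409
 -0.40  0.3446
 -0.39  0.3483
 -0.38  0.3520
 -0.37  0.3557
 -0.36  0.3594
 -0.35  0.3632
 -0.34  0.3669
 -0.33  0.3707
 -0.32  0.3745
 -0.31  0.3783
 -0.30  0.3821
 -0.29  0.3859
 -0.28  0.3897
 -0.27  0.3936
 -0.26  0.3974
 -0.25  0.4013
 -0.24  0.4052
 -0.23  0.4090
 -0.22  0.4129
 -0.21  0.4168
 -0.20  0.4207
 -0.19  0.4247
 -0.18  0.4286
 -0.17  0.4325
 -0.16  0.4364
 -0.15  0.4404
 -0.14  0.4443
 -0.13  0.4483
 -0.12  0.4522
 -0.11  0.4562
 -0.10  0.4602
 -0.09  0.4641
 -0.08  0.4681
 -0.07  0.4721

T = 0.6667;  σ√T = 0.3429
ln(S/K) + (r + σ²/2)T = ln(400/450) + (0.038 + 0.42²/2)·0.6667 = -0.1178 + 0.0841 = -0.0336
d₁ = -0.0336 / 0.3429 = -0.0981 → -0.10
d₂ = d₁ − σ√T = -0.0981 − 0.3429 = -0.4411 → -0.44
e^(−rT) = e^(−0.038·0.6667) = 0.9750
C = 400·N(-0.10) − 450·0.9750·N(-0.44) = 400·0.4602 − 450·0.9750·0.3300 = 184.0800 − 144.7875 = 39.2925

39.29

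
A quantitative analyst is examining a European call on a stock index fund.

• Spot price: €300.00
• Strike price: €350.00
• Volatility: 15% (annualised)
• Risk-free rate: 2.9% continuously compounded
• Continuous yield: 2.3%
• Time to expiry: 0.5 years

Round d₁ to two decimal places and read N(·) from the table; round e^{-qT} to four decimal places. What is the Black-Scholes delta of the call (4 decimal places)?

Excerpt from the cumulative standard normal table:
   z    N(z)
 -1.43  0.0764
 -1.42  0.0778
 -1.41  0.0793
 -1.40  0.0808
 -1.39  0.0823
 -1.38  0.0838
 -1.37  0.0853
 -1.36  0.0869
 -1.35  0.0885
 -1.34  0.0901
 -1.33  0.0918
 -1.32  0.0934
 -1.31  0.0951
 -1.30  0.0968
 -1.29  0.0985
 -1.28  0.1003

0.0843

σ√T = 0.15 × 0.7071 = 0.1061
d₁ = [ln(300/350) + (0.029 − 0.023 + ½·0.15²)·0.5] / (σ√T) = (-0.1542 + 0.0086) / 0.1061 = -1.3720 ⇒ -1.37
N(d₁) = N(-1.37) = 0.0853
Δ_call = exp(−qT)·N(d₁) = 0.9886·0.0853 = 0.0843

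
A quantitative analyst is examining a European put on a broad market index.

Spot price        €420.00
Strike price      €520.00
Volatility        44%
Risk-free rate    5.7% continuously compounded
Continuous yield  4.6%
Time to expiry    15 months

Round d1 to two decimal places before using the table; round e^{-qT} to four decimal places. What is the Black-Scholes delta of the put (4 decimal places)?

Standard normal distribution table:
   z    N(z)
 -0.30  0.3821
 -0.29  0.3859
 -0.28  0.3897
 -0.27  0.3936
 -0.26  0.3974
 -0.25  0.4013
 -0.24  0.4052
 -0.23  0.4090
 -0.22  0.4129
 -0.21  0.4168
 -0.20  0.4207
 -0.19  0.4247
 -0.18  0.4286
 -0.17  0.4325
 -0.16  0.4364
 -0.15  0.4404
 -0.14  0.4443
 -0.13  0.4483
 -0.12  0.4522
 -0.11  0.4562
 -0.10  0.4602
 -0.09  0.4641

-0.5321

σ√T = 0.44 × 1.1180 = 0.4919
d₁ = [ln(420/520) + (0.057 − 0.046 + 0.44²/2)·1.25] / 0.4919 = [-0.2136 + 0.1348] / 0.4919 = -0.1602 → -0.16
N(d₁) = N(-0.16) = 0.4364
Δ_put = e^(−qT)·(N(d₁) − 1) = 0.9441·(0.4364 − 1) = -0.5321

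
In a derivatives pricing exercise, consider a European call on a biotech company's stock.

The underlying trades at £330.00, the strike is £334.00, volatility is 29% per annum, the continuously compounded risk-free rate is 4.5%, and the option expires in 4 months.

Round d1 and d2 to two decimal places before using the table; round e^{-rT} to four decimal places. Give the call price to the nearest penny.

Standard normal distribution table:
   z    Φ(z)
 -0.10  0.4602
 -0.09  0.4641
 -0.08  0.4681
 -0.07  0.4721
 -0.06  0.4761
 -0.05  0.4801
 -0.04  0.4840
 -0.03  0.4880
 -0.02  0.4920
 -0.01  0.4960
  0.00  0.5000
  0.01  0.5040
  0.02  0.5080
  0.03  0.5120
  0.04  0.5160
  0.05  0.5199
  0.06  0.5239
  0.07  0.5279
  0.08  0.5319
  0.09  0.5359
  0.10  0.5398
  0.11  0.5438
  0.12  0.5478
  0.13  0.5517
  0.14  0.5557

£22.80

σ√T = 0.29 × 0.5774 = 0.1674
ln(S/K) + (r + σ²/2)T = ln(330/334) + (0.045 + 0.29²/2)·0.3333 = -0.0120 + 0.0290 = 0.0170
d₁ = 0.0170 / 0.1674 = 0.1013 ≈ 0.10
d₂ = d₁ − σ√T = 0.1013 − 0.1674 = -0.0661 ≈ -0.07
e^(−rT) = e^(−0.045·0.3333) = 0.9851
N(d₁) = N(0.10) = 0.5398;  N(d₂) = N(-0.07) = 0.4721
C = 330·0.5398 − 334·0.9851·0.4721 = 178.1340 − 155.3319 = 22.8021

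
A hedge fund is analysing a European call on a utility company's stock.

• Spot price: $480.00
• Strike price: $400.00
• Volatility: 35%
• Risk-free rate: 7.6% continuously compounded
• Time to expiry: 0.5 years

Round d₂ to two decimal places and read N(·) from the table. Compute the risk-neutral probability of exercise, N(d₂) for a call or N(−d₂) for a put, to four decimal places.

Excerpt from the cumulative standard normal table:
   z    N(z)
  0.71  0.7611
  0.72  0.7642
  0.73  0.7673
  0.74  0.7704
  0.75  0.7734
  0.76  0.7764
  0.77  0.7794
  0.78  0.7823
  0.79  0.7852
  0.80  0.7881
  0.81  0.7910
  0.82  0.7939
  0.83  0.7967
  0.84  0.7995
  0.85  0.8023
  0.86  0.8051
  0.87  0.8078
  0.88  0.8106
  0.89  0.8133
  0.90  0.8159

T = 0.5;  σ√T = 0.2475
d₁ = [ln(480/400) + (0.076 + 0.35²/2)·0.5] / 0.2475 = [0.1823 + 0.0686] / 0.2475 = 1.0140 which rounds to 1.01
d₂ = d₁ − σ√T = 1.0140 − 0.2475 = 0.7665 which rounds to 0.77
Pr(exercise) under Q = N(d₂) = 0.7794

0.7794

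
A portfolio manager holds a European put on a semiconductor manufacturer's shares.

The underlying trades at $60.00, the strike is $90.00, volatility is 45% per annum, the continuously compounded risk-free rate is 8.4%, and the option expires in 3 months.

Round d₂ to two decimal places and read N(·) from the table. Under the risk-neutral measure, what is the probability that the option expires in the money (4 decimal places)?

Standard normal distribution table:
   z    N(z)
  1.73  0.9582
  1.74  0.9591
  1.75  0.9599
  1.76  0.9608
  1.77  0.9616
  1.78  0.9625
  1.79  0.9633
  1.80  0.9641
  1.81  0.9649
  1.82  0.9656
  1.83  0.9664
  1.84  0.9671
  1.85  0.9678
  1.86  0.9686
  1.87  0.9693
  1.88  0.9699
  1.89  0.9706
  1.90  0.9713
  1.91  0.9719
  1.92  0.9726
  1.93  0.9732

T = 0.25;  σ√T = 0.2250
d₁ = [ln(60/90) + (0.084 + ½·0.45²)·0.25] / (σ√T) = (-0.4055 + 0.0463) / 0.2250 = -1.5962 which rounds to -1.60
d₂ = -1.5962 − 0.2250 = -1.8212 which rounds to -1.82
Pr(exercise) under Q = N(−d₂) = N(1.82) = 0.9656

0.9656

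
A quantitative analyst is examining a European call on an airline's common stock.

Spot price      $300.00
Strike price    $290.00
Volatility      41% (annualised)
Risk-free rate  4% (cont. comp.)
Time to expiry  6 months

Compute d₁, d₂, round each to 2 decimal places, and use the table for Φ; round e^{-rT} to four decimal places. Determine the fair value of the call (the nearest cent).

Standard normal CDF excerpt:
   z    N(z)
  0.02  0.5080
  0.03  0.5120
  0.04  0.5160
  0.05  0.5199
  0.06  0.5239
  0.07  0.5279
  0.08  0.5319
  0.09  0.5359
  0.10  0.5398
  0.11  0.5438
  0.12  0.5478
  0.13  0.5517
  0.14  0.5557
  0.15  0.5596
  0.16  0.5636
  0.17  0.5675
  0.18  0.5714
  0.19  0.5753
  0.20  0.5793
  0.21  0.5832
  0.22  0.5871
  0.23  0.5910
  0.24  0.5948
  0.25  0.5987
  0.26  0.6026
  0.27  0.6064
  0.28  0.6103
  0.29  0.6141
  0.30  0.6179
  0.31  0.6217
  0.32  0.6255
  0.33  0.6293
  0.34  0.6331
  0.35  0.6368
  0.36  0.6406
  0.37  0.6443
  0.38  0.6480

σ√T = 0.41 × 0.7071 = 0.2899
d₁ = [ln(300/290) + (0.04 + 0.41²/2)·0.5] / 0.2899 = [0.0339 + 0.0620] / 0.2899 = 0.3309 ≈ 0.33
d₂ = d₁ − σ√T = 0.3309 − 0.2899 = 0.0410 ≈ 0.04
e^(−rT) = e^(−0.04·0.5) = 0.9802
N(d₁) = N(0.33) = 0.6293;  N(d₂) = N(0.04) = 0.5160
C = 300·0.6293 − 290·0.9802·0.5160 = 188.7900 − 146.6771 = 42.1129

$42.11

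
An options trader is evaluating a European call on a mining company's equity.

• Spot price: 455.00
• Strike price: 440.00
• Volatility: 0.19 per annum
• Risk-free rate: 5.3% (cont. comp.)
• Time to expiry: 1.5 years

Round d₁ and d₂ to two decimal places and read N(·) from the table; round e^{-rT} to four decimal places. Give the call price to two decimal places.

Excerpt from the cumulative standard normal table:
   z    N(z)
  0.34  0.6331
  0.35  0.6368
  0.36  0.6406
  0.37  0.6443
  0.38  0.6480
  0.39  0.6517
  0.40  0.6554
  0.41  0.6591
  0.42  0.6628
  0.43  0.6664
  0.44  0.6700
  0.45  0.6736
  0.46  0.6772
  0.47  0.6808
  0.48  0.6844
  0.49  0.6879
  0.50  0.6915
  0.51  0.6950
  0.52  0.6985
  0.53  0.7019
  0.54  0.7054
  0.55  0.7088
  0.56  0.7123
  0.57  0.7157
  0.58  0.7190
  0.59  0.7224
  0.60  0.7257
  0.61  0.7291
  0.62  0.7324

σ√T = 0.19·√1.5 = 0.2327
ln(S/K) + (r + σ²/2)T = ln(455/440) + (0.053 + 0.19²/2)·1.5 = 0.0335 + 0.1066 = 0.1401
d₁ = 0.1401 / 0.2327 = 0.6020 → 0.60
d₂ = d₁ − σ√T = 0.6020 − 0.2327 = 0.3693 → 0.37
e^(−rT) = e^(−0.053·1.5) = 0.9236
C = 455·N(0.60) − 440·0.9236·N(0.37) = 455·0.7257 − 440·0.9236·0.6443 = 330.1935 − 261.8332 = 68.3603

68.36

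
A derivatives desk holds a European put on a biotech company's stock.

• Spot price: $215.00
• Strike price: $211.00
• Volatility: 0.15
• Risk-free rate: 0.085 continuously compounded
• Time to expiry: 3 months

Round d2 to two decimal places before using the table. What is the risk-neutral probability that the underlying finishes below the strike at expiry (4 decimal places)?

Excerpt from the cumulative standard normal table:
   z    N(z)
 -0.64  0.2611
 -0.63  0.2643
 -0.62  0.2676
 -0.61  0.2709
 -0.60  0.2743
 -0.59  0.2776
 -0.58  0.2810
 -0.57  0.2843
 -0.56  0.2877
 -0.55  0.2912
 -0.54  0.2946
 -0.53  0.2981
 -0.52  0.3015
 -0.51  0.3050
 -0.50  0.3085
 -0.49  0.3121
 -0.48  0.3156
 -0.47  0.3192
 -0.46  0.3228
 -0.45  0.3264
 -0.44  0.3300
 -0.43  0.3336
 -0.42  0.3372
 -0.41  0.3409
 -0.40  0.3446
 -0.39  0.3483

0.3085

T = 0.25;  σ√T = 0.0750
d₁ = [ln(215/211) + (0.085 + 0.15²/2)·0.25] / 0.0750 = [0.0188 + 0.0241] / 0.0750 = 0.5712 ⇒ 0.57
d₂ = d₁ − σ√T = 0.5712 − 0.0750 = 0.4962 ⇒ 0.50
Risk-neutral Pr[S_T < K] = N(−d₂) = N(-0.50) = 0.3085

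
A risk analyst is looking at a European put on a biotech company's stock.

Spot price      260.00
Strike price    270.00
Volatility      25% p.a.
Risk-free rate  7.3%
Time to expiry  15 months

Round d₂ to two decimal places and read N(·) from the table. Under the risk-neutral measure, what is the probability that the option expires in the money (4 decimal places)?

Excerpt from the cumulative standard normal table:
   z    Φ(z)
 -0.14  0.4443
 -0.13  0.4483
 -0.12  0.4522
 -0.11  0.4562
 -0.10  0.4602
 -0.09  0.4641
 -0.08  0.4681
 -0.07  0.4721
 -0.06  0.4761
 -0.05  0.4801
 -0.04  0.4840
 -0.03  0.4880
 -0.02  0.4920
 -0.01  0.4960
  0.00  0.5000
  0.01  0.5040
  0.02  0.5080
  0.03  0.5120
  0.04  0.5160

0.4801

σ√T = 0.25 × 1.1180 = 0.2795
d₁ = [ln(260/270) + (0.073 + 0.25²/2)·1.25] / 0.2795 = [-0.0377 + 0.1303] / 0.2795 = 0.3312 which rounds to 0.33
d₂ = d₁ − σ√T = 0.3312 − 0.2795 = 0.0517 which rounds to 0.05
Risk-neutral Pr[S_T < K] = N(−d₂) = N(-0.05) = 0.4801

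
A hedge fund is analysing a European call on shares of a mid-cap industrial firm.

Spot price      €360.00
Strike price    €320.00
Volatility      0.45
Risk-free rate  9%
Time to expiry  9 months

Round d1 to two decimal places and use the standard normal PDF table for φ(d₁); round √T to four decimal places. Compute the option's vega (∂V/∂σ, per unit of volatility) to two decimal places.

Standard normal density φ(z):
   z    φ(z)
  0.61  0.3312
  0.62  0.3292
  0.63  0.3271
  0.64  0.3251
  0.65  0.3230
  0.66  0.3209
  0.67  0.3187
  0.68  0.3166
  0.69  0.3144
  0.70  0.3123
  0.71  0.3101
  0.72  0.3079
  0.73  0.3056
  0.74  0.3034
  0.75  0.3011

σ√T = 0.45 × 0.8660 = 0.3897
ln(S/K) + (r + σ²/2)T = ln(360/320) + (0.09 + 0.45²/2)·0.75 = 0.1178 + 0.1434 = 0.2612
d₁ = 0.2612 / 0.3897 = 0.6703 → 0.67
√T = √0.75 = 0.8660
φ(d₁) = φ(0.67) = 0.3187
vega = S·φ(d₁)·√T = 360·0.3187·0.8660 = 99.3579

99.36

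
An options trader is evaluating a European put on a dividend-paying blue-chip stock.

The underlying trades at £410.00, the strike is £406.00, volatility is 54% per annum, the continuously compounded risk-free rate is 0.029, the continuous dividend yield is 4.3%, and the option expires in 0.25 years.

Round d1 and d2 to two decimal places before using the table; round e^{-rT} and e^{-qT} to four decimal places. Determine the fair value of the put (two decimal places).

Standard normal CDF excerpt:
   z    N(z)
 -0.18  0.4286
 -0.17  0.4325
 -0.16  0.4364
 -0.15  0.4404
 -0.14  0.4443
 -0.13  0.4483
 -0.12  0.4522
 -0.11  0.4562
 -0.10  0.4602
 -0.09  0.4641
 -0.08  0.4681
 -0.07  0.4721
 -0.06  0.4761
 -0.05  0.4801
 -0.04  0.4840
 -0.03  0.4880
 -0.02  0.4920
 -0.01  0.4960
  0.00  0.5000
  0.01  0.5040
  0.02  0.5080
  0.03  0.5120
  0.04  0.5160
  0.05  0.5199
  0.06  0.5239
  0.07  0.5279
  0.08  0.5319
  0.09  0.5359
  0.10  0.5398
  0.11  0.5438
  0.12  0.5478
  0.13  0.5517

σ√T = 0.54 × 0.5000 = 0.2700
d₁ = [ln(410/406) + (0.029 − 0.043 + 0.54²/2)·0.25] / 0.2700 = [0.0098 + 0.0330] / 0.2700 = 0.1583 → 0.16
d₂ = d₁ − σ√T = 0.1583 − 0.2700 = -0.1117 → -0.11
exp(−qT) = exp(−0.043·0.25) = 0.9893;  exp(−rT) = exp(−0.029·0.25) = 0.9928
P = 406·0.9928·N(0.11) − 410·0.9893·N(-0.16) = 406·0.9928·0.5438 − 410·0.9893·0.4364 = 219.1932 − 177.0095 = 42.1837

£42.18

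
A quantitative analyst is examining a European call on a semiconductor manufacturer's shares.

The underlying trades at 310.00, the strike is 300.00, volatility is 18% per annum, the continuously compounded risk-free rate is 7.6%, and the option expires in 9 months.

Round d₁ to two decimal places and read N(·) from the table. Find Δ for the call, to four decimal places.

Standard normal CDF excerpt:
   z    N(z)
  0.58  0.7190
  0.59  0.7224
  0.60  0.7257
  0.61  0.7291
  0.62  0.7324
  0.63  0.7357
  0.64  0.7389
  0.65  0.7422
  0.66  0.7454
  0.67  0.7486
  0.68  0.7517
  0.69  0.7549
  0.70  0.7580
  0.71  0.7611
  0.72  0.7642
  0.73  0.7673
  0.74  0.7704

σ√T = 0.18 × 0.8660 = 0.1559
d₁ = [ln(310/300) + (0.076 + 0.18²/2)·0.75] / 0.1559 = [0.0328 + 0.0692] / 0.1559 = 0.6539 ⇒ 0.65
N(d₁) = N(0.65) = 0.7422
Δ_call = N(d₁) = 0.7422

0.7422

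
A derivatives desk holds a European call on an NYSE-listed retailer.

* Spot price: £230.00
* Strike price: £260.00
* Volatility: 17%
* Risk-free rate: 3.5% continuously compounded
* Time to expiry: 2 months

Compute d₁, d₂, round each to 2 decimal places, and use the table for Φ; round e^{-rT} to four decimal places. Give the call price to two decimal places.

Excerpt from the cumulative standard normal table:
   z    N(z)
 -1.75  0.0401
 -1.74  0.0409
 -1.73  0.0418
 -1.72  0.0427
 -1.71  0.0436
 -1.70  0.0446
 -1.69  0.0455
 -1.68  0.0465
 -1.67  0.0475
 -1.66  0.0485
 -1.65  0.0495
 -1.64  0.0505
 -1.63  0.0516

σ√T = 0.17·√0.1667 = 0.0694
d₁ = [ln(230/260) + (0.035 + 0.17²/2)·0.1667] / 0.0694 = [-0.1226 + 0.0082] / 0.0694 = -1.6478 which rounds to -1.65
d₂ = d₁ − σ√T = -1.6478 − 0.0694 = -1.7172 which rounds to -1.72
exp(−rT) = exp(−0.035·0.1667) = 0.9942
C = 230·N(-1.65) − 260·0.9942·N(-1.72) = 230·0.0495 − 260·0.9942·0.0427 = 11.3850 − 11.0376 = 0.3474

£0.35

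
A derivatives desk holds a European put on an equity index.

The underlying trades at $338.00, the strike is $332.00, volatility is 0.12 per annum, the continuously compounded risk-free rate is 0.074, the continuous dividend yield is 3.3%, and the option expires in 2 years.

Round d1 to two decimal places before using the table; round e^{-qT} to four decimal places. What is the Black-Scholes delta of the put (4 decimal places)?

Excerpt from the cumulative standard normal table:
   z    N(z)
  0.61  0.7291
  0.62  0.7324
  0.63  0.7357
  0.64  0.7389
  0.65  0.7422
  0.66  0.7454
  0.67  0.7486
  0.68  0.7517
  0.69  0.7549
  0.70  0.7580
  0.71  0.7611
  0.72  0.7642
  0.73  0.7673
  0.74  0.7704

-0.2353

σ√T = 0.12 × 1.4142 = 0.1697
d₁ = [ln(338/332) + (0.074 − 0.033 + 0.12²/2)·2] / 0.1697 = [0.0179 + 0.0964] / 0.1697 = 0.6736 ⇒ 0.67
N(d₁) = N(0.67) = 0.7486
Δ_put = e^(−qT)·(N(d₁) − 1) = 0.9361·(0.7486 − 1) = -0.2353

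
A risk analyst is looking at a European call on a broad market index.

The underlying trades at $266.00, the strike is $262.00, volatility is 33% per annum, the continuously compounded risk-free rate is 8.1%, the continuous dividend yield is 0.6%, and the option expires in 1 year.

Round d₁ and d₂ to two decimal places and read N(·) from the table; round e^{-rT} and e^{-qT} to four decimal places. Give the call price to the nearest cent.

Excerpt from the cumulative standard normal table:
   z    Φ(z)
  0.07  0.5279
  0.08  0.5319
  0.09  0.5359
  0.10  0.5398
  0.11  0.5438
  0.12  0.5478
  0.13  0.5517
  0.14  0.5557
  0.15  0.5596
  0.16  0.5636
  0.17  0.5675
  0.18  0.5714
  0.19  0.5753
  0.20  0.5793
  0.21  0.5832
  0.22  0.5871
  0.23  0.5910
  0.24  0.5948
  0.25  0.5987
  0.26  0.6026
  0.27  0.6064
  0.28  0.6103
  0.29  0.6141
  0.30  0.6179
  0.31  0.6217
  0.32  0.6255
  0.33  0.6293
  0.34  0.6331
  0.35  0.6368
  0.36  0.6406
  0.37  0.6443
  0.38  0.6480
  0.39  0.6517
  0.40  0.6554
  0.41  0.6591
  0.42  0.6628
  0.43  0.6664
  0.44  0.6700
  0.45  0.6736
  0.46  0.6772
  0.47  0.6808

σ√T = 0.33 × 1.0000 = 0.3300
ln(S/K) + (r − q + σ²/2)T = ln(266/262) + (0.081 − 0.006 + 0.33²/2)·1 = 0.0152 + 0.1295 = 0.1446
d₁ = 0.1446 / 0.3300 = 0.4382 which rounds to 0.44
d₂ = d₁ − σ√T = 0.4382 − 0.3300 = 0.1082 which rounds to 0.11
e^(−qT) = e^(−0.006·1) = 0.9940;  e^(−rT) = e^(−0.081·1) = 0.9222
C = 266·0.9940·N(0.44) − 262·0.9222·N(0.11) = 266·0.9940·0.6700 − 262·0.9222·0.5438 = 177.1507 − 131.3910 = 45.7597

$45.76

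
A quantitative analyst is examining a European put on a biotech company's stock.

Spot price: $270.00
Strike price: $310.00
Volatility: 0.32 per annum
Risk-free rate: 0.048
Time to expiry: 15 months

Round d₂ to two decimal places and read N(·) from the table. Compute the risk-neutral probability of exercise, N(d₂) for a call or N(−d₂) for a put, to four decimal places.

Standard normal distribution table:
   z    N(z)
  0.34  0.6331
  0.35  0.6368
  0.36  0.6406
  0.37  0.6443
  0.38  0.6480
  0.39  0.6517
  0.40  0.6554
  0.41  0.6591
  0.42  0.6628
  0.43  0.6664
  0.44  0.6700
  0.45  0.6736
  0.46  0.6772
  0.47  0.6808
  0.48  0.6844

σ√T = 0.32 × 1.1180 = 0.3578
ln(S/K) + (r + σ²/2)T = ln(270/310) + (0.048 + 0.32²/2)·1.25 = -0.1382 + 0.1240 = -0.0142
d₁ = -0.0142 / 0.3578 = -0.0396 → -0.04
d₂ = d₁ − σ√T = -0.0396 − 0.3578 = -0.3973 → -0.40
Risk-neutral Pr[S_T < K] = N(−d₂) = N(0.40) = 0.6554

0.6554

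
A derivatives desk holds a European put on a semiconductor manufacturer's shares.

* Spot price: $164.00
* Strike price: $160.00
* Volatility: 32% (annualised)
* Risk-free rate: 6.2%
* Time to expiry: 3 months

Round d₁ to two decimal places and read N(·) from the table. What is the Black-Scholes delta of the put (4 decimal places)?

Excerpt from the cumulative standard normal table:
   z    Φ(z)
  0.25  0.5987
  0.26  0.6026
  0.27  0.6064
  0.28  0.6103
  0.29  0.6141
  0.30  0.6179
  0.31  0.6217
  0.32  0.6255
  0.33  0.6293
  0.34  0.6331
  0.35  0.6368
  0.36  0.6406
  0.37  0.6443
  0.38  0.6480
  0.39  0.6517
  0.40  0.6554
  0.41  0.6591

-0.3707

σ√T = 0.32 × 0.5000 = 0.1600
d₁ = [ln(164/160) + (0.062 + 0.32²/2)·0.25] / 0.1600 = [0.0247 + 0.0283] / 0.1600 = 0.3312 which rounds to 0.33
N(d₁) = N(0.33) = 0.6293
Δ_put = N(d₁) − 1 = 0.6293 − 1 = -0.3707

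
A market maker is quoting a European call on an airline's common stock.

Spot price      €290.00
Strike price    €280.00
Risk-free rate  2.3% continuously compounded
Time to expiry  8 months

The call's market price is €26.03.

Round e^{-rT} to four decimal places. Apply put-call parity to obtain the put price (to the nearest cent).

€11.77

exp(−rT) = exp(−0.023·0.6667) = 0.9848
Put-call parity: C − P = S − K·e^(−rT) = 290 − 280·0.9848 = 290 − 275.7440 = 14.2560
P = C − (C − P) = 26.03 − (14.2560) = 11.7740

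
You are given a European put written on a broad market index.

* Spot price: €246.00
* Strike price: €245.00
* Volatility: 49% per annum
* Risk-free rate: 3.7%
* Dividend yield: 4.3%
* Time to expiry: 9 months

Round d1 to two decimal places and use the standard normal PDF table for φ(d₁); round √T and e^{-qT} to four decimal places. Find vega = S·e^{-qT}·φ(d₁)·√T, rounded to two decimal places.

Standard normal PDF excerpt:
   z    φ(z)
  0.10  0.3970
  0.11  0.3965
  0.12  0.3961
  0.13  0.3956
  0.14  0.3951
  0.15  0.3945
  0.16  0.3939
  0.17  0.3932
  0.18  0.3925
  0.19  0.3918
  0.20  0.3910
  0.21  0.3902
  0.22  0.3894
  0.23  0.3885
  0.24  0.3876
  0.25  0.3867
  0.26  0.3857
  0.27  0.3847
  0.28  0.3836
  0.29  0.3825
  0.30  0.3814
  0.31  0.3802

T = 0.75;  σ√T = 0.4244
d₁ = [ln(246/245) + (0.037 − 0.043 + 0.49²/2)·0.75] / 0.4244 = [0.0041 + 0.0855] / 0.4244 = 0.2112 → 0.21
√T = √0.75 = 0.8660
φ(d₁) = φ(0.21) = 0.3902
exp(−qT) = exp(−0.043·0.75) = 0.9683
vega = S·exp(−qT)·φ(d₁)·√T = 246·0.9683·0.3902·0.8660 = 80.4915

80.49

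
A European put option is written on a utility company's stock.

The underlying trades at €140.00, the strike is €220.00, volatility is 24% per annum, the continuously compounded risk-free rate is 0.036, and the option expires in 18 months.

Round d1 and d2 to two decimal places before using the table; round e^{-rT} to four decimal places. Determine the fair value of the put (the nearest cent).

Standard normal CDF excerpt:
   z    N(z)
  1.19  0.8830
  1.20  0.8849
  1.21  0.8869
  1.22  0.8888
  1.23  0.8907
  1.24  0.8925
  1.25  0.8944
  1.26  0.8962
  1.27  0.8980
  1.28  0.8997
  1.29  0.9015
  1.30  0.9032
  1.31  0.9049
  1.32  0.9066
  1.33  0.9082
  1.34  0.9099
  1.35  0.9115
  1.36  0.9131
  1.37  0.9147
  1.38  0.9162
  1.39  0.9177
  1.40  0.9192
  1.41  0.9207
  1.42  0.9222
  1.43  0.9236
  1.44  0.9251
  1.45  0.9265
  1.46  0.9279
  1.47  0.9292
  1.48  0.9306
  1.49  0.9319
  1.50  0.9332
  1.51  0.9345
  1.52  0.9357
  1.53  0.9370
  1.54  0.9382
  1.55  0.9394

€70.34

σ√T = 0.24 × 1.2247 = 0.2939
d₁ = [ln(140/220) + (0.036 + 0.24²/2)·1.5] / 0.2939 = [-0.4520 + 0.0972] / 0.2939 = -1.2070 ≈ -1.21
d₂ = d₁ − σ√T = -1.2070 − 0.2939 = -1.5009 ≈ -1.50
exp(−rT) = exp(−0.036·1.5) = 0.9474
N(−d₂) = N(1.50) = 0.9332;  N(−d₁) = N(1.21) = 0.8869
P = 220·0.9474·0.9332 − 140·0.8869 = 194.5050 − 124.1660 = 70.3390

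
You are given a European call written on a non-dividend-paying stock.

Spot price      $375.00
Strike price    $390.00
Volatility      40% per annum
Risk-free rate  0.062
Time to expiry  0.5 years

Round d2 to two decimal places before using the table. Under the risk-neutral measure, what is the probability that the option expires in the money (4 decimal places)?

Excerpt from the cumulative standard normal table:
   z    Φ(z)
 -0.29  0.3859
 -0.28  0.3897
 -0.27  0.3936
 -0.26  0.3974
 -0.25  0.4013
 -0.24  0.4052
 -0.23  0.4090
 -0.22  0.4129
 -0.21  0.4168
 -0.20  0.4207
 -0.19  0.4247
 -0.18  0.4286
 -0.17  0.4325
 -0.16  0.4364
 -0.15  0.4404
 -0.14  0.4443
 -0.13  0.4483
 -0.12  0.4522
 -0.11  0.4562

0.4325

T = 0.5;  σ√T = 0.2828
ln(S/K) + (r + σ²/2)T = ln(375/390) + (0.062 + 0.4²/2)·0.5 = -0.0392 + 0.0710 = 0.0318
d₁ = 0.0318 / 0.2828 = 0.1124 → 0.11
d₂ = d₁ − σ√T = 0.1124 − 0.2828 = -0.1705 → -0.17
Pr(exercise) under Q = N(d₂) = 0.4325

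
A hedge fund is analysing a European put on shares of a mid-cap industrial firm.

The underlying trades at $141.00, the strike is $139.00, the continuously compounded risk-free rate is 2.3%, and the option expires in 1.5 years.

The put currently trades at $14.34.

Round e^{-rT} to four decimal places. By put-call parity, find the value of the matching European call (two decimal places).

e^(−rT) = e^(−0.023·1.5) = 0.9661
Put-call parity: C − P = S − K·e^(−rT) = 141 − 139·0.9661 = 141 − 134.2879 = 6.7121
C = P + (C − P) = 14.34 + (6.7121) = 21.0521

$21.05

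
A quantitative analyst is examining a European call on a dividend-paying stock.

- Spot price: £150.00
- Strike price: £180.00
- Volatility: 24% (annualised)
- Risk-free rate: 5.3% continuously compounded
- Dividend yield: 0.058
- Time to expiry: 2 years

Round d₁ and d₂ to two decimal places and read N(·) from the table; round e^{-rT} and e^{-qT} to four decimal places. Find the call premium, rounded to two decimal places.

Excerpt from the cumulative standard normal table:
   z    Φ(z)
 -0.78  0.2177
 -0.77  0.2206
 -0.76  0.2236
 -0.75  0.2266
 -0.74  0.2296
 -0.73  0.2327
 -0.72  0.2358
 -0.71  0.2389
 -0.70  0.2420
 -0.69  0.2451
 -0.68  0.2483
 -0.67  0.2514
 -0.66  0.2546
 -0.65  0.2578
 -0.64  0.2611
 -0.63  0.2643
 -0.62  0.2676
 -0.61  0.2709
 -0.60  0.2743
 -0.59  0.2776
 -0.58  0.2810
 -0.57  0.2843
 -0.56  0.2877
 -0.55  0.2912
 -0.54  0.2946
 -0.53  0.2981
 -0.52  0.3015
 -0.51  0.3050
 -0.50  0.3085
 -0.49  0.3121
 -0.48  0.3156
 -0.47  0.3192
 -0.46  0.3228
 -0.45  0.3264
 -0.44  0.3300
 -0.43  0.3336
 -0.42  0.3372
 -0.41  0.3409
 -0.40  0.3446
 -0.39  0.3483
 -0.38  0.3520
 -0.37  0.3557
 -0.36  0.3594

σ√T = 0.24·√2 = 0.3394
d₁ = [ln(150/180) + (0.053 − 0.058 + 0.24²/2)·2] / 0.3394 = [-0.1823 + 0.0476] / 0.3394 = -0.3969 ≈ -0.40
d₂ = d₁ − σ√T = -0.3969 − 0.3394 = -0.7363 ≈ -0.74
e^(−qT) = e^(−0.058·2) = 0.8905;  e^(−rT) = e^(−0.053·2) = 0.8994
C = 150·0.8905·N(-0.40) − 180·0.8994·N(-0.74) = 150·0.8905·0.3446 − 180·0.8994·0.2296 = 46.0299 − 37.1704 = 8.8595

£8.86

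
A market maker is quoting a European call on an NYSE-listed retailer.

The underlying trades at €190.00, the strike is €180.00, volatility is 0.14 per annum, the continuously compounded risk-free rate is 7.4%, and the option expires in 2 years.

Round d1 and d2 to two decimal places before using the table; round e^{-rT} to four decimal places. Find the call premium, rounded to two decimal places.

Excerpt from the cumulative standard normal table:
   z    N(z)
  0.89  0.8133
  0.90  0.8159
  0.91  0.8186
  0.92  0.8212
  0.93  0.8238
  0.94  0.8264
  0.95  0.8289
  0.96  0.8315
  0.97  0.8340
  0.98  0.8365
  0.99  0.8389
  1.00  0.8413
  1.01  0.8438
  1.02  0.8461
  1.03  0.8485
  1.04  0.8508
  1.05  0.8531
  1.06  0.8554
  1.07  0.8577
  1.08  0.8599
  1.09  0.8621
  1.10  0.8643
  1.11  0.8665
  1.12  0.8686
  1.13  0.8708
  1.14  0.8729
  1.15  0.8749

€37.56

T = 2;  σ√T = 0.1980
d₁ = [ln(190/180) + (0.074 + ½·0.14²)·2] / (σ√T) = (0.0541 + 0.1676) / 0.1980 = 1.1196 → 1.12
d₂ = 1.1196 − 0.1980 = 0.9216 → 0.92
exp(−rT) = exp(−0.074·2) = 0.8624
N(d₁) = N(1.12) = 0.8686;  N(d₂) = N(0.92) = 0.8212
C = 190·0.8686 − 180·0.8624·0.8212 = 165.0340 − 127.4765 = 37.5575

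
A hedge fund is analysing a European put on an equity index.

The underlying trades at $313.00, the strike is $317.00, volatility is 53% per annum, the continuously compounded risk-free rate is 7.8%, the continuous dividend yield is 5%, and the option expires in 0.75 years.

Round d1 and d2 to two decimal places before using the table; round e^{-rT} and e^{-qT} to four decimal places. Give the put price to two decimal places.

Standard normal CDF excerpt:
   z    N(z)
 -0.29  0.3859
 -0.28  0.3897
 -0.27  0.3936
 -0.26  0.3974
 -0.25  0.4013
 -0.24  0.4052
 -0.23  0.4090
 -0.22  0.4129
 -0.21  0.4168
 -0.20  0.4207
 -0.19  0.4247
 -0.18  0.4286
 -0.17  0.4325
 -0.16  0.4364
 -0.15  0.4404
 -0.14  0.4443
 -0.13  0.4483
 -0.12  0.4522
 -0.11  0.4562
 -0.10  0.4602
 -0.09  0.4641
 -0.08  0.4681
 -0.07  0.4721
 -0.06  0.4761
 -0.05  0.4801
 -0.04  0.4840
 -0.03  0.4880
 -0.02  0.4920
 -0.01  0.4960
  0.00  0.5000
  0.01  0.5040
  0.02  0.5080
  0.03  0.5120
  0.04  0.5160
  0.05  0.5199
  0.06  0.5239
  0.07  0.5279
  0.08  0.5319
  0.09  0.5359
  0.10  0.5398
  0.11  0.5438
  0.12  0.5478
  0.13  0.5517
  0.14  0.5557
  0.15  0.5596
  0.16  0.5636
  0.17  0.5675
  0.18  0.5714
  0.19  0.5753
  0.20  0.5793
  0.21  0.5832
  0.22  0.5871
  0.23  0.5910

T = 0.75;  σ√T = 0.4590
ln(S/K) + (r − q + σ²/2)T = ln(313/317) + (0.078 − 0.05 + 0.53²/2)·0.75 = -0.0127 + 0.1263 = 0.1136
d₁ = 0.1136 / 0.4590 = 0.2476 which rounds to 0.25
d₂ = d₁ − σ√T = 0.2476 − 0.4590 = -0.2114 which rounds to -0.21
e^(−qT) = e^(−0.05·0.75) = 0.9632;  e^(−rT) = e^(−0.078·0.75) = 0.9432
N(−d₂) = N(0.21) = 0.5832;  N(−d₁) = N(-0.25) = 0.4013
P = 317·0.9432·0.5832 − 313·0.9632·0.4013 = 174.3735 − 120.9846 = 53.3890

$53.39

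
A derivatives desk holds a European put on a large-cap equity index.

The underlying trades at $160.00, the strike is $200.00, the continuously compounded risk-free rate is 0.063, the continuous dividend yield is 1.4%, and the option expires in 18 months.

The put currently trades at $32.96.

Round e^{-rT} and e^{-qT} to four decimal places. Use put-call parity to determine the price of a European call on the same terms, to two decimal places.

$7.67

e^(−qT) = e^(−0.014·1.5) = 0.9792;  e^(−rT) = e^(−0.063·1.5) = 0.9098
Put-call parity: C − P = S·e^(−qT) − K·e^(−rT) = 160·0.9792 − 200·0.9098 = 156.6720 − 181.9600 = -25.2880
C = P + (C − P) = 32.96 + (-25.2880) = 7.6720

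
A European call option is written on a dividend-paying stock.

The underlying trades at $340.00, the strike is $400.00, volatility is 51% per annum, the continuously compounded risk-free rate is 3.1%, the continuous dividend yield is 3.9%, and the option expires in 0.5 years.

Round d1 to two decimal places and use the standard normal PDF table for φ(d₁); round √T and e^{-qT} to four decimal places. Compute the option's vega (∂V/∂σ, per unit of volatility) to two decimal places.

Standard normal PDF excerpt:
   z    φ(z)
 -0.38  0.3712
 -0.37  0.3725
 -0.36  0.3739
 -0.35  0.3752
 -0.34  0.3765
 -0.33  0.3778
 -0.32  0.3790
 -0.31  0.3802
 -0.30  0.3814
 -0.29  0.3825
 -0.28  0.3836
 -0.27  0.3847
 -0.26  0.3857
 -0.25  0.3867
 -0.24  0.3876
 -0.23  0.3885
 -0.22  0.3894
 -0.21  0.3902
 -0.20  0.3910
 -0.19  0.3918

σ√T = 0.51 × 0.7071 = 0.3606
d₁ = [ln(340/400) + (0.031 − 0.039 + ½·0.51²)·0.5] / (σ√T) = (-0.1625 + 0.0610) / 0.3606 = -0.2814 ≈ -0.28
√T = √0.5 = 0.7071
φ(d₁) = φ(-0.28) = 0.3836
e^(−qT) = e^(−0.039·0.5) = 0.9807
vega = S·e^(−qT)·φ(d₁)·√T = 340·0.9807·0.3836·0.7071 = 90.4429

90.44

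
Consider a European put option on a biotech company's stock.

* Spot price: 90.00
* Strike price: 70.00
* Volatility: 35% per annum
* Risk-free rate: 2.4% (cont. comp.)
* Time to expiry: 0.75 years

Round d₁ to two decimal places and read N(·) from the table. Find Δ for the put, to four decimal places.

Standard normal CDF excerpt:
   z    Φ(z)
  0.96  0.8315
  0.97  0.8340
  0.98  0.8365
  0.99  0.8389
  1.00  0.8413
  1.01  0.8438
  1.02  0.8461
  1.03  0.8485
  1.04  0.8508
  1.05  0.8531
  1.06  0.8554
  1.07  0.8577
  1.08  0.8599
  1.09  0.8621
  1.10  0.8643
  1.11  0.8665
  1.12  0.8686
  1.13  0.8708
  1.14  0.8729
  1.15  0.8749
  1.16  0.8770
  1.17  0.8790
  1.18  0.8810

T = 0.75;  σ√T = 0.3031
d₁ = [ln(90/70) + (0.024 + 0.35²/2)·0.75] / 0.3031 = [0.2513 + 0.0639] / 0.3031 = 1.0401 ⇒ 1.04
N(d₁) = N(1.04) = 0.8508
Δ_put = N(d₁) − 1 = 0.8508 − 1 = -0.1492

-0.1492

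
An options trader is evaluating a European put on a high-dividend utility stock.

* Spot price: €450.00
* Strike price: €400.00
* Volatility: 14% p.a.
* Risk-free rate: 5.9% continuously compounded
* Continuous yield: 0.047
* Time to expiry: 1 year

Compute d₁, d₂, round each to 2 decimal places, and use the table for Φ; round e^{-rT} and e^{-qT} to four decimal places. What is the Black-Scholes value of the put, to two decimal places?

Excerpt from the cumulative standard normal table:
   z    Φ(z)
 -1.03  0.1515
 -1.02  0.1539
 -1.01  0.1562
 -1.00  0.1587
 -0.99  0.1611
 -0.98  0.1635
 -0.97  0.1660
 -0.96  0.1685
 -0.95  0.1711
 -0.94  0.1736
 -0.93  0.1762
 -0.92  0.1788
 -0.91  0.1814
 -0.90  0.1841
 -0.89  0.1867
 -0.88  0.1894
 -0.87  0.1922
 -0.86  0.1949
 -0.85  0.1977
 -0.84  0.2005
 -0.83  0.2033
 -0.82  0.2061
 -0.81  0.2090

€5.36

T = 1;  σ√T = 0.1400
d₁ = [ln(450/400) + (0.059 − 0.047 + ½·0.14²)·1] / (σ√T) = (0.1178 + 0.0218) / 0.1400 = 0.9970 which rounds to 1.00
d₂ = 0.9970 − 0.1400 = 0.8570 which rounds to 0.86
exp(−qT) = exp(−0.047·1) = 0.9541;  exp(−rT) = exp(−0.059·1) = 0.9427
N(−d₂) = N(-0.86) = 0.1949;  N(−d₁) = N(-1.00) = 0.1587
P = 400·0.9427·0.1949 − 450·0.9541·0.1587 = 73.4929 − 68.1371 = 5.3558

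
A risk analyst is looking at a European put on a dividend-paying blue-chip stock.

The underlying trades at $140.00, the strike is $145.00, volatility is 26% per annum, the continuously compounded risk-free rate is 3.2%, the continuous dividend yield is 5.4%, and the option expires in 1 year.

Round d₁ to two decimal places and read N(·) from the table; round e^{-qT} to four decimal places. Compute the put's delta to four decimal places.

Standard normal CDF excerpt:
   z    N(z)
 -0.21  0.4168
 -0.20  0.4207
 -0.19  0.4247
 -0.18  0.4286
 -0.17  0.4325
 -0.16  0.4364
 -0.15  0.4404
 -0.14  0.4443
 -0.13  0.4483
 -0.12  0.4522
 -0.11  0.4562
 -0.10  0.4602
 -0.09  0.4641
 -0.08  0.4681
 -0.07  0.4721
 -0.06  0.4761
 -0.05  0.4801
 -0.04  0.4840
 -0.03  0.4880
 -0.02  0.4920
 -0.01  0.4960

-0.5077

σ√T = 0.26·√1 = 0.2600
ln(S/K) + (r − q + σ²/2)T = ln(140/145) + (0.032 − 0.054 + 0.26²/2)·1 = -0.0351 + 0.0118 = -0.0233
d₁ = -0.0233 / 0.2600 = -0.0896 → -0.09
N(d₁) = N(-0.09) = 0.4641
Δ_put = exp(−qT)·(N(d₁) − 1) = 0.9474·(0.4641 − 1) = -0.5077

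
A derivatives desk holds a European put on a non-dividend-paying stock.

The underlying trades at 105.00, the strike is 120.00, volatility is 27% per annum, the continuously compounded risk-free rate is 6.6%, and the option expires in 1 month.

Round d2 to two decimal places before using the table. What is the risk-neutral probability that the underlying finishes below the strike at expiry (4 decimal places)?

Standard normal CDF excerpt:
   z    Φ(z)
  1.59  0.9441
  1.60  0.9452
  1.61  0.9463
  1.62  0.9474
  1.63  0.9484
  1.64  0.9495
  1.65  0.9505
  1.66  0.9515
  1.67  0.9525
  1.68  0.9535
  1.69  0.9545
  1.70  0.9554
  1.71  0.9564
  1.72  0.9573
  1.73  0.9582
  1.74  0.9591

0.9535

σ√T = 0.27·√0.08333 = 0.0779
d₁ = [ln(105/120) + (0.066 + 0.27²/2)·0.08333] / 0.0779 = [-0.1335 + 0.0085] / 0.0779 = -1.6037 ≈ -1.60
d₂ = d₁ − σ√T = -1.6037 − 0.0779 = -1.6816 ≈ -1.68
Pr(exercise) under Q = N(−d₂) = N(1.68) = 0.9535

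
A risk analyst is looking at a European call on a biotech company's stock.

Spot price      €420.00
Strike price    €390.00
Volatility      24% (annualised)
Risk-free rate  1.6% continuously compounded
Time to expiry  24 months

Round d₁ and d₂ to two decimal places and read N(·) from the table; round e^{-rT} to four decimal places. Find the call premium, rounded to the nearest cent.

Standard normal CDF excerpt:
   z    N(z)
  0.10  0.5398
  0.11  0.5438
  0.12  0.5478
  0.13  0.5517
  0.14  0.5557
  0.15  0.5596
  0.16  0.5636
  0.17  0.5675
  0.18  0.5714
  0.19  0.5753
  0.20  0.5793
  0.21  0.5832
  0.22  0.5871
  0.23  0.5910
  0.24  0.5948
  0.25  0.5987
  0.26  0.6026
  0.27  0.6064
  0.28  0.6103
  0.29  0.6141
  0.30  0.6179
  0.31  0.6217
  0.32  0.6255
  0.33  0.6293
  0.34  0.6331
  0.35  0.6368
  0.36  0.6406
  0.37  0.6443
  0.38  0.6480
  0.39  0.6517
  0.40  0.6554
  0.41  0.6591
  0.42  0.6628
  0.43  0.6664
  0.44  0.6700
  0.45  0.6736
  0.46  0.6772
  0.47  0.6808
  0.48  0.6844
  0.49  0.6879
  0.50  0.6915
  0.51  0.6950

σ√T = 0.24 × 1.4142 = 0.3394
d₁ = [ln(420/390) + (0.016 + 0.24²/2)·2] / 0.3394 = [0.0741 + 0.0896] / 0.3394 = 0.4823 → 0.48
d₂ = d₁ − σ√T = 0.4823 − 0.3394 = 0.1429 → 0.14
e^(−rT) = e^(−0.016·2) = 0.9685
N(d₁) = N(0.48) = 0.6844;  N(d₂) = N(0.14) = 0.5557
C = 420·0.6844 − 390·0.9685·0.5557 = 287.4480 − 209.8962 = 77.5518

€77.55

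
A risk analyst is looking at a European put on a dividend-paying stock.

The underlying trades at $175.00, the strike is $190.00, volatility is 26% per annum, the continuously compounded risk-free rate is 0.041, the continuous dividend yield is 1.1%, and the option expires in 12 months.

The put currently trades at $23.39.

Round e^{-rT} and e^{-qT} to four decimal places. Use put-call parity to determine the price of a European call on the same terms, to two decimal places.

$14.12

exp(−qT) = exp(−0.011·1) = 0.9891;  exp(−rT) = exp(−0.041·1) = 0.9598
Put-call parity: C − P = S·e^(−qT) − K·e^(−rT) = 175·0.9891 − 190·0.9598 = 173.0925 − 182.3620 = -9.2695
C = P + (C − P) = 23.39 + (-9.2695) = 14.1205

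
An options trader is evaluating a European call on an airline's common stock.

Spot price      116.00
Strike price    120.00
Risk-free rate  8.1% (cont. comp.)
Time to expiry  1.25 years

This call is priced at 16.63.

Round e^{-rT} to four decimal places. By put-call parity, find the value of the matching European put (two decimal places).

e^(−rT) = e^(−0.081·1.25) = 0.9037
Put-call parity: C − P = S − K·e^(−rT) = 116 − 120·0.9037 = 116 − 108.4440 = 7.5560
P = C − (C − P) = 16.63 − (7.5560) = 9.0740

9.07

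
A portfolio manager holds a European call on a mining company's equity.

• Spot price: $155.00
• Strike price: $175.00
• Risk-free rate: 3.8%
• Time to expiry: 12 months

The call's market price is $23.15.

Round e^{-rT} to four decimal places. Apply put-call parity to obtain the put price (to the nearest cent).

$36.62

exp(−rT) = exp(−0.038·1) = 0.9627
Put-call parity: C − P = S − K·e^(−rT) = 155 − 175·0.9627 = 155 − 168.4725 = -13.4725
P = C − (C − P) = 23.15 − (-13.4725) = 36.6225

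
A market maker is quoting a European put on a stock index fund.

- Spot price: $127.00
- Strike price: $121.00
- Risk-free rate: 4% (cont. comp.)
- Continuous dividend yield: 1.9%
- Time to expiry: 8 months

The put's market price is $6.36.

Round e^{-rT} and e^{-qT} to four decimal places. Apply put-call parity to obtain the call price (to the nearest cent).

$13.94

exp(−qT) = exp(−0.019·0.6667) = 0.9874;  exp(−rT) = exp(−0.04·0.6667) = 0.9737
Put-call parity: C − P = S·e^(−qT) − K·e^(−rT) = 127·0.9874 − 121·0.9737 = 125.3998 − 117.8177 = 7.5821
C = P + (C − P) = 6.36 + (7.5821) = 13.9421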